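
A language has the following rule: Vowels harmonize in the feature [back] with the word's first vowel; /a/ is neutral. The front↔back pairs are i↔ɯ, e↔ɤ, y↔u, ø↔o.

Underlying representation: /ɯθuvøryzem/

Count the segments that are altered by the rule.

3

/ø/ harmonizes with /ɯ/ ([+back]) → [o]
/y/ harmonizes with /ɯ/ ([+back]) → [u]
/e/ harmonizes with /ɯ/ ([+back]) → [ɤ]
3 segments change.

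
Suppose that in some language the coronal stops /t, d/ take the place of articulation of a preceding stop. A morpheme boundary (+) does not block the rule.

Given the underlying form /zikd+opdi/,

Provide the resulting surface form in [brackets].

/d/ after /k/ (velar) → [g]
/d/ after /p/ (labial) → [b]

[zikg+opbi]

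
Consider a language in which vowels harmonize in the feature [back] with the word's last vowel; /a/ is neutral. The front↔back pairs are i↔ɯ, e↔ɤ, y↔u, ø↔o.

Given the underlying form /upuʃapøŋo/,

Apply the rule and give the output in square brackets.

/ø/ harmonizes with /o/ ([+back]) → [o]

[upuʃapoŋo]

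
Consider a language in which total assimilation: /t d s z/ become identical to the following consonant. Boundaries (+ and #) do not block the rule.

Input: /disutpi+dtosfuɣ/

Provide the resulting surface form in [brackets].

/t/ before /p/ → [p] (total assimilation)
/d/ before /t/ → [t] (total assimilation)
/s/ before /f/ → [f] (total assimilation)

[disuppi+ttoffuɣ]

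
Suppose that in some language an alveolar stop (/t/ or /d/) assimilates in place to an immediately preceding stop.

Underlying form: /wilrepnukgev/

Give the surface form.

[wilrepnukgev]

no segment meets the rule's conditions; no change.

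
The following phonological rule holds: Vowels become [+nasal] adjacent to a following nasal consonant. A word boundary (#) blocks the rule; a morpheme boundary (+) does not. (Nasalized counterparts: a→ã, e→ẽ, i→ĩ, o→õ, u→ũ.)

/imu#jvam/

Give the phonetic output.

/i/ before nasal /m/ → [ĩ]
/a/ before nasal /m/ → [ã]

[ĩmu#jvãm]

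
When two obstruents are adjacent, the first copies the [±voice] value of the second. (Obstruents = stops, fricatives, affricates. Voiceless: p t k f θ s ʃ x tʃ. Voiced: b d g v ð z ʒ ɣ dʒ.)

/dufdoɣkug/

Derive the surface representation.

/f/ before /d/ (voiced) → [v]
/ɣ/ before /k/ (voiceless) → [x]

[duvdoxkug]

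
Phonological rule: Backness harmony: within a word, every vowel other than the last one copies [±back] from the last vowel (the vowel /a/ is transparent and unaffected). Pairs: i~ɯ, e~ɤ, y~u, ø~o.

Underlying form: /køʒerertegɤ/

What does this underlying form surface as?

/ø/ harmonizes with /ɤ/ ([+back]) → [o]
/e/ harmonizes with /ɤ/ ([+back]) → [ɤ]
/e/ harmonizes with /ɤ/ ([+back]) → [ɤ]
/e/ harmonizes with /ɤ/ ([+back]) → [ɤ]

[koʒɤrɤrtɤgɤ]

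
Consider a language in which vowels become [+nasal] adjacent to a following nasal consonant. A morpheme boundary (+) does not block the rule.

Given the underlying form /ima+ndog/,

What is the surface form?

[ĩmã+ndog]

/i/ before nasal /m/ → [ĩ]
/a/ before nasal /n/ → [ã]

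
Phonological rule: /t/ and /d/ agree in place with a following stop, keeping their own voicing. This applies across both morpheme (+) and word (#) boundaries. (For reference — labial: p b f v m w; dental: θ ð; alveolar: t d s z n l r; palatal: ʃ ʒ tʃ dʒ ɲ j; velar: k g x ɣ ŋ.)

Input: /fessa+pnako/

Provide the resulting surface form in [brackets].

no segment meets the rule's conditions; no change.

[fessa+pnako]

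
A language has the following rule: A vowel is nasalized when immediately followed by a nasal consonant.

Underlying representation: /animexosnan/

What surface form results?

[ãnĩmexosnãn]

/a/ before nasal /n/ → [ã]
/i/ before nasal /m/ → [ĩ]
/a/ before nasal /n/ → [ã]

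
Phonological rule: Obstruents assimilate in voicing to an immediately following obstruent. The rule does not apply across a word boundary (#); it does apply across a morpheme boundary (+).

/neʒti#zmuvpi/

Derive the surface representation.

[neʃti#zmufpi]

/ʒ/ before /t/ (voiceless) → [ʃ]
/v/ before /p/ (voiceless) → [f]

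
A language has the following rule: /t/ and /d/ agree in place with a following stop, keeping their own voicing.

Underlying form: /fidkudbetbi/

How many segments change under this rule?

/d/ before /k/ (velar) → [g]
/d/ before /b/ (labial) → [b]
/t/ before /b/ (labial) → [p]
3 segments change.

3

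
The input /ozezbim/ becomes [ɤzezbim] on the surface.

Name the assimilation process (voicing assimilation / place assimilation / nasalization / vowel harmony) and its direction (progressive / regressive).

/o/→[ɤ].
Vowels agree with the last vowel, so the harmony is regressive.

vowel harmony, regressive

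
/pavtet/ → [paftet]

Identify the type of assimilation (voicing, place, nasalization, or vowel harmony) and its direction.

voicing assimilation, regressive

/v/→[f].
Each target copies a feature from the following segment, so the direction is regressive.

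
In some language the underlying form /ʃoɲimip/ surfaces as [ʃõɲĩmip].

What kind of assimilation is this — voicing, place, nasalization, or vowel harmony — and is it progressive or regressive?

nasalization, regressive

/o/→[õ] /i/→[ĩ].
Each target copies a feature from the following segment, so the direction is regressive.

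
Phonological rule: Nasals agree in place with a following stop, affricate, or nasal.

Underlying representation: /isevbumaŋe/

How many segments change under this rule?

0

No segment meets the rule's conditions.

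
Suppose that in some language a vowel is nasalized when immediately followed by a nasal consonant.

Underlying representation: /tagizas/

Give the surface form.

[tagizas]

no segment meets the rule's conditions; no change.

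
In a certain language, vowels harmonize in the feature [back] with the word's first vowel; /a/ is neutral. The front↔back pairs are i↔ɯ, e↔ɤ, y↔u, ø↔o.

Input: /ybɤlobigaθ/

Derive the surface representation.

[ybeløbigaθ]

/ɤ/ harmonizes with /y/ ([-back]) → [e]
/o/ harmonizes with /y/ ([-back]) → [ø]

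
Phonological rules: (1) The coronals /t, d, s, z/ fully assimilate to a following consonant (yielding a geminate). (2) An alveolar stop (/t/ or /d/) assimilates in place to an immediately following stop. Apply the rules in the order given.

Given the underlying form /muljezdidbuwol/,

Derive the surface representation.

[muljeddibbuwol]

Rule 1: /z/ before /d/ → [d] (total assimilation)
Rule 1: /d/ before /b/ → [b] (total assimilation)
After rule 1: muljeddibbuwol
Rule 2: no segment meets the rule's conditions; no change.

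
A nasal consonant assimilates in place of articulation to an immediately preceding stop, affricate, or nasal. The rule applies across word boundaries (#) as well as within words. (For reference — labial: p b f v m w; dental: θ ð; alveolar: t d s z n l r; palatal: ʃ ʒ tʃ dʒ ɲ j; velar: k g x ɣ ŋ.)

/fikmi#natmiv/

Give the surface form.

[fikŋi#natniv]

/m/ after /k/ (velar) → [ŋ]
/m/ after /t/ (alveolar) → [n]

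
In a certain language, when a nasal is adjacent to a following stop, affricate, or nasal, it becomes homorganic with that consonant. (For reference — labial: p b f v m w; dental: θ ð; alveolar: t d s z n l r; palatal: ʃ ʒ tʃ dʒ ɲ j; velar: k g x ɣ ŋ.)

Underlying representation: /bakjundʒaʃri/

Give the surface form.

/n/ before /dʒ/ (palatal) → [ɲ]

[bakjuɲdʒaʃri]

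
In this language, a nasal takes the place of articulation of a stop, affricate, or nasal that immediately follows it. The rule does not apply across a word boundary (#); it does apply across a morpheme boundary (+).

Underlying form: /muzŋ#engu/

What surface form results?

/n/ before /g/ (velar) → [ŋ]

[muzŋ#eŋgu]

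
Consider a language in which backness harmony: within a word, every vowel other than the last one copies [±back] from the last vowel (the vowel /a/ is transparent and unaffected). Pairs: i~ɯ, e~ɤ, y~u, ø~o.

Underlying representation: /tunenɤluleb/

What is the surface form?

/u/ harmonizes with /e/ ([-back]) → [y]
/ɤ/ harmonizes with /e/ ([-back]) → [e]
/u/ harmonizes with /e/ ([-back]) → [y]

[tynenelyleb]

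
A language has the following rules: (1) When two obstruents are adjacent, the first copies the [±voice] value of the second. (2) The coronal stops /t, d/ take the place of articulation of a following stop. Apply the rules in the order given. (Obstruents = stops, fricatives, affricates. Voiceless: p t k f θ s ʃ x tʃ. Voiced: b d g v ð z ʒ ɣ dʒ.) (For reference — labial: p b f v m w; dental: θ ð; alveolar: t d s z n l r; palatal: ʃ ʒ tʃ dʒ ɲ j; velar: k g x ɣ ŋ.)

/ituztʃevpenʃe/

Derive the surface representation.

Rule 1: /z/ before /tʃ/ (voiceless) → [s]
Rule 1: /v/ before /p/ (voiceless) → [f]
After rule 1: itustʃefpenʃe
Rule 2: no segment meets the rule's conditions; no change.

[itustʃefpenʃe]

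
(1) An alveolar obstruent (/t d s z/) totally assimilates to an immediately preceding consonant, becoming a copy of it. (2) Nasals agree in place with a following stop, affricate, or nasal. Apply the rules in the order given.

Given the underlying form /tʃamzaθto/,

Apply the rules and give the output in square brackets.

[tʃammaθθo]

Rule 1: /z/ after /m/ → [m] (total assimilation)
Rule 1: /t/ after /θ/ → [θ] (total assimilation)
After rule 1: tʃammaθθo
Rule 2: no segment meets the rule's conditions; no change.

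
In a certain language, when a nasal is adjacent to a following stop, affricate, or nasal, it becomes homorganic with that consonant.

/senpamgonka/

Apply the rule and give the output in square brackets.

/n/ before /p/ (labial) → [m]
/m/ before /g/ (velar) → [ŋ]
/n/ before /k/ (velar) → [ŋ]

[sempaŋgoŋka]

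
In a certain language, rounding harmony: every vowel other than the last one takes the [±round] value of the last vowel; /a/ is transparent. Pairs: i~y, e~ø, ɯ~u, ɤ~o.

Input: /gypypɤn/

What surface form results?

/y/ harmonizes with /ɤ/ ([-round]) → [i]
/y/ harmonizes with /ɤ/ ([-round]) → [i]

[gipipɤn]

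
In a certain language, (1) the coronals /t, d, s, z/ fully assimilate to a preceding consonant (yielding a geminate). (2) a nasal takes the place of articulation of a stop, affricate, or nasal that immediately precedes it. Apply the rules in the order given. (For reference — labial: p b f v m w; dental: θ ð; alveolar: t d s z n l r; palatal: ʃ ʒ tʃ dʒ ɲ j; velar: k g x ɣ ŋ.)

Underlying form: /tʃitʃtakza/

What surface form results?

Rule 1: /t/ after /tʃ/ → [tʃ] (total assimilation)
Rule 1: /z/ after /k/ → [k] (total assimilation)
After rule 1: tʃitʃtʃakka
Rule 2: no segment meets the rule's conditions; no change.

[tʃitʃtʃakka]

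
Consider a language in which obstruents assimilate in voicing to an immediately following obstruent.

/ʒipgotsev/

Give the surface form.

[ʒibgotsev]

/p/ before /g/ (voiced) → [b]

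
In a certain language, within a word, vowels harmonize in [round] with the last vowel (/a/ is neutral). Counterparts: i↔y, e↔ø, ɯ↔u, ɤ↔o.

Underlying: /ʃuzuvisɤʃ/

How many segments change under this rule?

2

/u/ harmonizes with /ɤ/ ([-round]) → [ɯ]
/u/ harmonizes with /ɤ/ ([-round]) → [ɯ]
2 segments change.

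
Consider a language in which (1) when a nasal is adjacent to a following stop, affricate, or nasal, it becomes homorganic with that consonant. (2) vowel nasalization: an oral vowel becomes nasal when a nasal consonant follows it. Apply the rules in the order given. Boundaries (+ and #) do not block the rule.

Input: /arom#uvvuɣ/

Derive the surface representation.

Rule 1: no segment meets the rule's conditions; no change.
After rule 1: arom#uvvuɣ
Rule 2: /o/ before nasal /m/ → [õ]

[arõm#uvvuɣ]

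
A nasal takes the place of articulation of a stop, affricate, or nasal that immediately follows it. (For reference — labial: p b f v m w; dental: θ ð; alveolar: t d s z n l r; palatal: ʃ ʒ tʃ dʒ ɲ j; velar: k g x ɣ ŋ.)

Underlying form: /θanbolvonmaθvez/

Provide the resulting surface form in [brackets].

[θambolvommaθvez]

/n/ before /b/ (labial) → [m]
/n/ before /m/ (labial) → [m]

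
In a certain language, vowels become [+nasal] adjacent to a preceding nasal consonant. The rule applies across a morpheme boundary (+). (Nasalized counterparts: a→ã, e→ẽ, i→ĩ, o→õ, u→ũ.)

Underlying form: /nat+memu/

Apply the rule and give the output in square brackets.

[nãt+mẽmũ]

/a/ after nasal /n/ → [ã]
/e/ after nasal /m/ → [ẽ]
/u/ after nasal /m/ → [ũ]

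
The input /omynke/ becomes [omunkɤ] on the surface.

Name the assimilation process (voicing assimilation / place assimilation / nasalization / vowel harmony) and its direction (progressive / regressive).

/y/→[u] /e/→[ɤ].
Vowels agree with the first vowel, so the harmony is progressive.

vowel harmony, progressive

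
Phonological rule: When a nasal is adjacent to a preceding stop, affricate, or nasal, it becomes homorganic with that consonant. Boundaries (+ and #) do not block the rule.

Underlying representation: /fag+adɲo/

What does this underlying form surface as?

[fag+adno]

/ɲ/ after /d/ (alveolar) → [n]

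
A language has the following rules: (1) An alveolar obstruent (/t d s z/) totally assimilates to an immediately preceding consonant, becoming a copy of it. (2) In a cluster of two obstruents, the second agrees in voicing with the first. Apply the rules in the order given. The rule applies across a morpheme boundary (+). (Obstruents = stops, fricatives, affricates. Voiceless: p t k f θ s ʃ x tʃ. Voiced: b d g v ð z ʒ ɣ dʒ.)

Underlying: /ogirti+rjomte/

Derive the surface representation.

[ogirri+rjomme]

Rule 1: /t/ after /r/ → [r] (total assimilation)
Rule 1: /t/ after /m/ → [m] (total assimilation)
After rule 1: ogirri+rjomme
Rule 2: no segment meets the rule's conditions; no change.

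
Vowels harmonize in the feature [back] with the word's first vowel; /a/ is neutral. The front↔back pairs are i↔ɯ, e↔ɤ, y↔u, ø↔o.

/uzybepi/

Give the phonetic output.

/y/ harmonizes with /u/ ([+back]) → [u]
/e/ harmonizes with /u/ ([+back]) → [ɤ]
/i/ harmonizes with /u/ ([+back]) → [ɯ]

[uzubɤpɯ]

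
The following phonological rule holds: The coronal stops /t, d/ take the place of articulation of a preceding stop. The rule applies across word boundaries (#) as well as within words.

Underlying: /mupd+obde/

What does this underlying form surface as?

[mupb+obbe]

/d/ after /p/ (labial) → [b]
/d/ after /b/ (labial) → [b]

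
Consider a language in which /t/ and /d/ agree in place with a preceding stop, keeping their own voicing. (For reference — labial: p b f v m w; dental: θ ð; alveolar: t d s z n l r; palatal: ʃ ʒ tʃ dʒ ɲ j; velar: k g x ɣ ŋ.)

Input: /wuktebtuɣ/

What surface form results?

[wukkebpuɣ]

/t/ after /k/ (velar) → [k]
/t/ after /b/ (labial) → [p]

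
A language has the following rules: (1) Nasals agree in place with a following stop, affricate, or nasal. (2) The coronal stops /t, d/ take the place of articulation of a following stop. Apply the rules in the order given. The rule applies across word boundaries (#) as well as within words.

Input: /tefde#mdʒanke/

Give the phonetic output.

Rule 1: /m/ before /dʒ/ (palatal) → [ɲ]
Rule 1: /n/ before /k/ (velar) → [ŋ]
After rule 1: tefde#ɲdʒaŋke
Rule 2: no segment meets the rule's conditions; no change.

[tefde#ɲdʒaŋke]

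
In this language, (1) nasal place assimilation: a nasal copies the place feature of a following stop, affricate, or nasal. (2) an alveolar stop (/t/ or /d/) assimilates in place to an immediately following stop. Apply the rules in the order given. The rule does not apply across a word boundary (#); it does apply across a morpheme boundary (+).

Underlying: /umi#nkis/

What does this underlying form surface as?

Rule 1: /n/ before /k/ (velar) → [ŋ]
After rule 1: umi#ŋkis
Rule 2: no segment meets the rule's conditions; no change.

[umi#ŋkis]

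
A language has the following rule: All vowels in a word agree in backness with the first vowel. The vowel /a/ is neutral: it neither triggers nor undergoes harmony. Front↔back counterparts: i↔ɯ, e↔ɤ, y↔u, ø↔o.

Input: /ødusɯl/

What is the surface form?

/u/ harmonizes with /ø/ ([-back]) → [y]
/ɯ/ harmonizes with /ø/ ([-back]) → [i]

[ødysil]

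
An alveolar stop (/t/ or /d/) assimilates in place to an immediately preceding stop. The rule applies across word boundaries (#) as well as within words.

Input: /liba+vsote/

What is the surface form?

[liba+vsote]

no segment meets the rule's conditions; no change.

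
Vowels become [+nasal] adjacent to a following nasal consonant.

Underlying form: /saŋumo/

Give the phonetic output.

/a/ before nasal /ŋ/ → [ã]
/u/ before nasal /m/ → [ũ]

[sãŋũmo]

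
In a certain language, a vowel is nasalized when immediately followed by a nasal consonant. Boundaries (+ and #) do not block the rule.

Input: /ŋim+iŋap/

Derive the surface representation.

/i/ before nasal /m/ → [ĩ]
/i/ before nasal /ŋ/ → [ĩ]

[ŋĩm+ĩŋap]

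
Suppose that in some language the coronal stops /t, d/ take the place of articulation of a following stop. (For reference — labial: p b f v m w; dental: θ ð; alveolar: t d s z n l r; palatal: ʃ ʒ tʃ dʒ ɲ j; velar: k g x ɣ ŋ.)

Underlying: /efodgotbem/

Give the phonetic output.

/d/ before /g/ (velar) → [g]
/t/ before /b/ (labial) → [p]

[efoggopbem]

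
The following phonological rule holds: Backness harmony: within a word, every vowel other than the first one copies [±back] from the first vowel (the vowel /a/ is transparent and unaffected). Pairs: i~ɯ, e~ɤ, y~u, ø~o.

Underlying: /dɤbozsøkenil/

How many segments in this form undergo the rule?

/ø/ harmonizes with /ɤ/ ([+back]) → [o]
/e/ harmonizes with /ɤ/ ([+back]) → [ɤ]
/i/ harmonizes with /ɤ/ ([+back]) → [ɯ]
3 segments change.

3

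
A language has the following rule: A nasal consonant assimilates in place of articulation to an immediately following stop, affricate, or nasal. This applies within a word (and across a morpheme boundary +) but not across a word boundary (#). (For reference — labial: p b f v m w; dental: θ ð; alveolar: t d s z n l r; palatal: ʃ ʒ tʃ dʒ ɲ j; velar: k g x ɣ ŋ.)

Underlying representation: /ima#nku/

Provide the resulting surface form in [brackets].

[ima#ŋku]

/n/ before /k/ (velar) → [ŋ]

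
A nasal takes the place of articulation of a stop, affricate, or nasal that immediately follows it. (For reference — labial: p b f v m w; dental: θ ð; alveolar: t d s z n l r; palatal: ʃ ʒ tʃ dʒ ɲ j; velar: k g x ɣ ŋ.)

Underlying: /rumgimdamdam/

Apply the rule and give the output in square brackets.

/m/ before /g/ (velar) → [ŋ]
/m/ before /d/ (alveolar) → [n]
/m/ before /d/ (alveolar) → [n]

[ruŋgindandam]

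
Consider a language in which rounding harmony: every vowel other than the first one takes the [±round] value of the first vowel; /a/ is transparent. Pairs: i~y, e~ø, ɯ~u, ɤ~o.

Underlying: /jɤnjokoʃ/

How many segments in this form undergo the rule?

/o/ harmonizes with /ɤ/ ([-round]) → [ɤ]
/o/ harmonizes with /ɤ/ ([-round]) → [ɤ]
2 segments change.

2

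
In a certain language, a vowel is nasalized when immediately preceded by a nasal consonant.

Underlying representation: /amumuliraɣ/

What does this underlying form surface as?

/u/ after nasal /m/ → [ũ]
/u/ after nasal /m/ → [ũ]

[amũmũliraɣ]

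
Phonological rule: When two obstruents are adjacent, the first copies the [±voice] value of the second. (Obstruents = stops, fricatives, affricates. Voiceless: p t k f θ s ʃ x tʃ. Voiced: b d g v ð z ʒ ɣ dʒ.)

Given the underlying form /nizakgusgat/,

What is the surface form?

[nizagguzgat]

/k/ before /g/ (voiced) → [g]
/s/ before /g/ (voiced) → [z]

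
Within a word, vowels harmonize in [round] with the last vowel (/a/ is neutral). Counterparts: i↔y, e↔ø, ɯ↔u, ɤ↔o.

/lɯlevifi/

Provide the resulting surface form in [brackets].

[lɯlevifi]

no segment meets the rule's conditions; no change.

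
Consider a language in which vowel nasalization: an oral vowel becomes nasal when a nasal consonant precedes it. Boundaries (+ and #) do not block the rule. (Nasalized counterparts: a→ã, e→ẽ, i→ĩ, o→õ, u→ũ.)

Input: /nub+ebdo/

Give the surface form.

/u/ after nasal /n/ → [ũ]

[nũb+ebdo]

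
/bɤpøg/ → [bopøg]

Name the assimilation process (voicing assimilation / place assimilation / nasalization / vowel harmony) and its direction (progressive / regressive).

vowel harmony, regressive

/ɤ/→[o].
Vowels agree with the last vowel, so the harmony is regressive.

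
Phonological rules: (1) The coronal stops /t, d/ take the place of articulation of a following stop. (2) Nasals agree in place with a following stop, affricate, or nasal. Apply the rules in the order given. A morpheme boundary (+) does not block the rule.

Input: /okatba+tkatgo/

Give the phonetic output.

[okapba+kkakgo]

Rule 1: /t/ before /b/ (labial) → [p]
Rule 1: /t/ before /k/ (velar) → [k]
Rule 1: /t/ before /g/ (velar) → [k]
After rule 1: okapba+kkakgo
Rule 2: no segment meets the rule's conditions; no change.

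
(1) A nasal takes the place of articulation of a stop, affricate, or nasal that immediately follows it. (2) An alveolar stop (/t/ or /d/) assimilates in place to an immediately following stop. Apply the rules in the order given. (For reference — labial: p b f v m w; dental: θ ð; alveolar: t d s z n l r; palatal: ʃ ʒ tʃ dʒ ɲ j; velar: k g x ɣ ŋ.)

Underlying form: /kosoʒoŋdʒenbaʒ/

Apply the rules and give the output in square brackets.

Rule 1: /ŋ/ before /dʒ/ (palatal) → [ɲ]
Rule 1: /n/ before /b/ (labial) → [m]
After rule 1: kosoʒoɲdʒembaʒ
Rule 2: no segment meets the rule's conditions; no change.

[kosoʒoɲdʒembaʒ]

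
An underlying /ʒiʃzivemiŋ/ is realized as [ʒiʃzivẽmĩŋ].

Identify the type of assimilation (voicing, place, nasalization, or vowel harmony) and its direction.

/e/→[ẽ] /i/→[ĩ].
Each target copies a feature from the following segment, so the direction is regressive.

nasalization, regressive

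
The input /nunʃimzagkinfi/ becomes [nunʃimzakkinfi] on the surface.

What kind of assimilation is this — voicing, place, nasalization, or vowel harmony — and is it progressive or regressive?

/g/→[k].
Each target copies a feature from the following segment, so the direction is regressive.

voicing assimilation, regressive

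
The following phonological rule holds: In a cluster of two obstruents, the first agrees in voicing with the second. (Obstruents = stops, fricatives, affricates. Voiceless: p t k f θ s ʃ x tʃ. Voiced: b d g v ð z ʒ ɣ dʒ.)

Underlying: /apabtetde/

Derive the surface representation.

/b/ before /t/ (voiceless) → [p]
/t/ before /d/ (voiced) → [d]

[apaptedde]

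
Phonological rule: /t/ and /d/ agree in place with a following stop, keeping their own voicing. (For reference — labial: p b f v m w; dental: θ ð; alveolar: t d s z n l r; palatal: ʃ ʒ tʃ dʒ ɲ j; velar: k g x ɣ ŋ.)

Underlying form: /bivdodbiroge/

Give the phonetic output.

[bivdobbiroge]

/d/ before /b/ (labial) → [b]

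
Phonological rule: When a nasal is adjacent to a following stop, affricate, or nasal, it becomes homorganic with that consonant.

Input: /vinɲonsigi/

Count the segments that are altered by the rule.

/n/ before /ɲ/ (palatal) → [ɲ]
1 segment changes.

1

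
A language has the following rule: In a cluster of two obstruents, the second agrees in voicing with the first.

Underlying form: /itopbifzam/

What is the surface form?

/b/ after /p/ (voiceless) → [p]
/z/ after /f/ (voiceless) → [s]

[itoppifsam]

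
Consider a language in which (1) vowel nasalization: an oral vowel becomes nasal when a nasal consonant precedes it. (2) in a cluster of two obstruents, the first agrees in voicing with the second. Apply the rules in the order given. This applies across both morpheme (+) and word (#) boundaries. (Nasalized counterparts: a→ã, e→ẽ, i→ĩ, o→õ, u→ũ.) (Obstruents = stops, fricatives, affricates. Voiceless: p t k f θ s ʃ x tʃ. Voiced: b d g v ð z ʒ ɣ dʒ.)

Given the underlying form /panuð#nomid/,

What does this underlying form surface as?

Rule 1: /u/ after nasal /n/ → [ũ]
Rule 1: /o/ after nasal /n/ → [õ]
Rule 1: /i/ after nasal /m/ → [ĩ]
After rule 1: panũð#nõmĩd
Rule 2: no segment meets the rule's conditions; no change.

[panũð#nõmĩd]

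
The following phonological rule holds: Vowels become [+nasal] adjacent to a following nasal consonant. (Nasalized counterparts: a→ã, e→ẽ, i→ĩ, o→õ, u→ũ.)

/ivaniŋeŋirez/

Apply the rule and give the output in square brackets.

[ivãnĩŋẽŋirez]

/a/ before nasal /n/ → [ã]
/i/ before nasal /ŋ/ → [ĩ]
/e/ before nasal /ŋ/ → [ẽ]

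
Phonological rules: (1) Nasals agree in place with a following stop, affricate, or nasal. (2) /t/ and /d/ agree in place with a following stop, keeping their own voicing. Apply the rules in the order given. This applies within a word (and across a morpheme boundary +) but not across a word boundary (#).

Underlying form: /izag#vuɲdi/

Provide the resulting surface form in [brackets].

Rule 1: /ɲ/ before /d/ (alveolar) → [n]
After rule 1: izag#vundi
Rule 2: no segment meets the rule's conditions; no change.

[izag#vundi]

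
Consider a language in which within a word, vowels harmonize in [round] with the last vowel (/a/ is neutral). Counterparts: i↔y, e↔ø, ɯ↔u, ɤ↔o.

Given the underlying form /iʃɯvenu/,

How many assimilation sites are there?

/i/ harmonizes with /u/ ([+round]) → [y]
/ɯ/ harmonizes with /u/ ([+round]) → [u]
/e/ harmonizes with /u/ ([+round]) → [ø]
3 segments change.

3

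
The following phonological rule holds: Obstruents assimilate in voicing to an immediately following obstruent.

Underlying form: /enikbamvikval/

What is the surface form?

[enigbamvigval]

/k/ before /b/ (voiced) → [g]
/k/ before /v/ (voiced) → [g]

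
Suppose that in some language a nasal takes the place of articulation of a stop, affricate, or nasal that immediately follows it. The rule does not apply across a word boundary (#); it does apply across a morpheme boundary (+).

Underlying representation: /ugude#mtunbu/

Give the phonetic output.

[ugude#ntumbu]

/m/ before /t/ (alveolar) → [n]
/n/ before /b/ (labial) → [m]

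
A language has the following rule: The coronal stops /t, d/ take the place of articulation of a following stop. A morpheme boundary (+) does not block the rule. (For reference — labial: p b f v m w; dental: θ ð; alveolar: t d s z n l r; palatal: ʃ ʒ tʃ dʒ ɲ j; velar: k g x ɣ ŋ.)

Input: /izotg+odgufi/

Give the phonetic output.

[izokg+oggufi]

/t/ before /g/ (velar) → [k]
/d/ before /g/ (velar) → [g]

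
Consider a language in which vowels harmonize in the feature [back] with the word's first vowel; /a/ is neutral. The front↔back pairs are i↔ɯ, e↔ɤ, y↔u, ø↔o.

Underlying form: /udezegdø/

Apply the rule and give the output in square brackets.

[udɤzɤgdo]

/e/ harmonizes with /u/ ([+back]) → [ɤ]
/e/ harmonizes with /u/ ([+back]) → [ɤ]
/ø/ harmonizes with /u/ ([+back]) → [o]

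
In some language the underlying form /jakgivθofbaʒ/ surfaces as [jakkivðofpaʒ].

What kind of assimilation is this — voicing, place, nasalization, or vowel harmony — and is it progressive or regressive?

voicing assimilation, progressive

/g/→[k] /θ/→[ð] /b/→[p].
Each target copies a feature from the preceding segment, so the direction is progressive.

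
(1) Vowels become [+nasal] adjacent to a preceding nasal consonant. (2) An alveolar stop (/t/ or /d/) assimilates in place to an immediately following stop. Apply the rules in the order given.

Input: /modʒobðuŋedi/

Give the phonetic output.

Rule 1: /o/ after nasal /m/ → [õ]
Rule 1: /e/ after nasal /ŋ/ → [ẽ]
After rule 1: mõdʒobðuŋẽdi
Rule 2: no segment meets the rule's conditions; no change.

[mõdʒobðuŋẽdi]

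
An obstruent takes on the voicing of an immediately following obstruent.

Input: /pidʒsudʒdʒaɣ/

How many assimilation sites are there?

1

/dʒ/ before /s/ (voiceless) → [tʃ]
1 segment changes.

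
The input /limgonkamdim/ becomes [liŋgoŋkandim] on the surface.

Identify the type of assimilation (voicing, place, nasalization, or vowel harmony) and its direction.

place assimilation, regressive

/m/→[ŋ] /n/→[ŋ] /m/→[n].
Each target copies a feature from the following segment, so the direction is regressive.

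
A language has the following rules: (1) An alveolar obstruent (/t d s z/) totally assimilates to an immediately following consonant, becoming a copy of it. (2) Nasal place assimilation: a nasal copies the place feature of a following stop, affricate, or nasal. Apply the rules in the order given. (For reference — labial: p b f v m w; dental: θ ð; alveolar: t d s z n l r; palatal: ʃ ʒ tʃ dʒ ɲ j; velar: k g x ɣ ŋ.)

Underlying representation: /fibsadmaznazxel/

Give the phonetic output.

[fibsammannaxxel]

Rule 1: /d/ before /m/ → [m] (total assimilation)
Rule 1: /z/ before /n/ → [n] (total assimilation)
Rule 1: /z/ before /x/ → [x] (total assimilation)
After rule 1: fibsammannaxxel
Rule 2: no segment meets the rule's conditions; no change.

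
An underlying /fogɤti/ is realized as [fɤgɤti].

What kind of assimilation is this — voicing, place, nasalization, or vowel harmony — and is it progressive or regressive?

vowel harmony, regressive

/o/→[ɤ].
Vowels agree with the last vowel, so the harmony is regressive.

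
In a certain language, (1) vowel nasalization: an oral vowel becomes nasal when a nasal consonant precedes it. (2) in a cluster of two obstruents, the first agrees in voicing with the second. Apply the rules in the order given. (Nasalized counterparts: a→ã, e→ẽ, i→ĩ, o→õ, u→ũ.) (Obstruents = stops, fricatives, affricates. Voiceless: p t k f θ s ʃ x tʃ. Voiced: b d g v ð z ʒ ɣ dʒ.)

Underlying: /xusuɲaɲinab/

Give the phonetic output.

[xusuɲãɲĩnãb]

Rule 1: /a/ after nasal /ɲ/ → [ã]
Rule 1: /i/ after nasal /ɲ/ → [ĩ]
Rule 1: /a/ after nasal /n/ → [ã]
After rule 1: xusuɲãɲĩnãb
Rule 2: no segment meets the rule's conditions; no change.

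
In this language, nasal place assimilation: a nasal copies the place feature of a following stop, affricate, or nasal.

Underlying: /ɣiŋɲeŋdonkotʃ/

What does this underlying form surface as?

[ɣiɲɲendoŋkotʃ]

/ŋ/ before /ɲ/ (palatal) → [ɲ]
/ŋ/ before /d/ (alveolar) → [n]
/n/ before /k/ (velar) → [ŋ]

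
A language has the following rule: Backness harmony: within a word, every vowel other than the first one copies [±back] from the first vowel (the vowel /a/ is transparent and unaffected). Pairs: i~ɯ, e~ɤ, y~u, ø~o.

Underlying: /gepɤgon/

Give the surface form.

/ɤ/ harmonizes with /e/ ([-back]) → [e]
/o/ harmonizes with /e/ ([-back]) → [ø]

[gepegøn]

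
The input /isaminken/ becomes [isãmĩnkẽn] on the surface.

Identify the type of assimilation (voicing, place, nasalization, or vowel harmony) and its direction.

/a/→[ã] /i/→[ĩ] /e/→[ẽ].
Each target copies a feature from the following segment, so the direction is regressive.

nasalization, regressive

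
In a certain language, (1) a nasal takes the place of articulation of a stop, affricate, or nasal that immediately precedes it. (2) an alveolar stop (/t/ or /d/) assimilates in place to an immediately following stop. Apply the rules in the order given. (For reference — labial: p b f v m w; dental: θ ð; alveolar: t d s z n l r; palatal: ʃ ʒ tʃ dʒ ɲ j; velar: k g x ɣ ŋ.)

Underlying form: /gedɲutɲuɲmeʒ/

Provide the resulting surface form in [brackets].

[gednutnuɲɲeʒ]

Rule 1: /ɲ/ after /d/ (alveolar) → [n]
Rule 1: /ɲ/ after /t/ (alveolar) → [n]
Rule 1: /m/ after /ɲ/ (palatal) → [ɲ]
After rule 1: gednutnuɲɲeʒ
Rule 2: no segment meets the rule's conditions; no change.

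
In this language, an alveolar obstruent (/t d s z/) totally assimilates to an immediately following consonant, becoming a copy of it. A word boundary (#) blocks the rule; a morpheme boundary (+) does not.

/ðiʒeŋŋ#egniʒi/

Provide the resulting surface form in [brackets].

[ðiʒeŋŋ#egniʒi]

no segment meets the rule's conditions; no change.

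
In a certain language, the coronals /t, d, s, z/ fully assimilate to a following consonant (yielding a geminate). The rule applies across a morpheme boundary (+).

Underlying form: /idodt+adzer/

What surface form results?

/d/ before /t/ → [t] (total assimilation)
/d/ before /z/ → [z] (total assimilation)

[idott+azzer]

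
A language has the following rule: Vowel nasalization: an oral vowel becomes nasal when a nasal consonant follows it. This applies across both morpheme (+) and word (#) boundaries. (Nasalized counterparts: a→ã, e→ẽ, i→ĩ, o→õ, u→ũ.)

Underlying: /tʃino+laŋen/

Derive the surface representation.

[tʃĩno+lãŋẽn]

/i/ before nasal /n/ → [ĩ]
/a/ before nasal /ŋ/ → [ã]
/e/ before nasal /n/ → [ẽ]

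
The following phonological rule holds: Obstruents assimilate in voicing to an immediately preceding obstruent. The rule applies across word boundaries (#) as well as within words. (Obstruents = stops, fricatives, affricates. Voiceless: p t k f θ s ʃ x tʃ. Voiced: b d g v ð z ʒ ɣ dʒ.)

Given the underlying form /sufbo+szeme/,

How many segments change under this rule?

2

/b/ after /f/ (voiceless) → [p]
/z/ after /s/ (voiceless) → [s]
2 segments change.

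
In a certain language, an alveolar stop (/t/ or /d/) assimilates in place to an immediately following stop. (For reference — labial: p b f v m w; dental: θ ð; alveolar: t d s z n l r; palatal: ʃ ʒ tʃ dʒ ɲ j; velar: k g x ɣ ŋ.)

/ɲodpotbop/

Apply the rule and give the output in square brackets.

/d/ before /p/ (labial) → [b]
/t/ before /b/ (labial) → [p]

[ɲobpopbop]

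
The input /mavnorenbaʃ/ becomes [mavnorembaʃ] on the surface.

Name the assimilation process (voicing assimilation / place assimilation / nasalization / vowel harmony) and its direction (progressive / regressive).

place assimilation, regressive

/n/→[m].
Each target copies a feature from the following segment, so the direction is regressive.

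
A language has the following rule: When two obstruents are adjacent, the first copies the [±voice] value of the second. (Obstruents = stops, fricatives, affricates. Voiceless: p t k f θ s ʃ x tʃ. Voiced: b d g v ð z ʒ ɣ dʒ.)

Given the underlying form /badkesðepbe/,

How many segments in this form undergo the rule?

/d/ before /k/ (voiceless) → [t]
/s/ before /ð/ (voiced) → [z]
/p/ before /b/ (voiced) → [b]
3 segments change.

3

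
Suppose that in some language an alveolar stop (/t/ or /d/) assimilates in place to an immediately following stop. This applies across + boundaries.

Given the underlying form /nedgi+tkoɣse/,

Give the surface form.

[neggi+kkoɣse]

/d/ before /g/ (velar) → [g]
/t/ before /k/ (velar) → [k]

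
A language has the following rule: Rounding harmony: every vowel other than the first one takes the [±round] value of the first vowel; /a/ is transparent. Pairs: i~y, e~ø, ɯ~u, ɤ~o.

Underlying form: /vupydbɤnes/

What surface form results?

[vupydbonøs]

/ɤ/ harmonizes with /u/ ([+round]) → [o]
/e/ harmonizes with /u/ ([+round]) → [ø]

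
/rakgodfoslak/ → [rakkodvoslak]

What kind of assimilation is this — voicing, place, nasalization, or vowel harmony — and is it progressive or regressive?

/g/→[k] /f/→[v].
Each target copies a feature from the preceding segment, so the direction is progressive.

voicing assimilation, progressive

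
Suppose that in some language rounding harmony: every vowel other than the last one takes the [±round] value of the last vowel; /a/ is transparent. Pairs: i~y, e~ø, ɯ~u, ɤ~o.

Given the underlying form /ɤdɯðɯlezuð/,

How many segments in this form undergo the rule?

/ɤ/ harmonizes with /u/ ([+round]) → [o]
/ɯ/ harmonizes with /u/ ([+round]) → [u]
/ɯ/ harmonizes with /u/ ([+round]) → [u]
/e/ harmonizes with /u/ ([+round]) → [ø]
4 segments change.

4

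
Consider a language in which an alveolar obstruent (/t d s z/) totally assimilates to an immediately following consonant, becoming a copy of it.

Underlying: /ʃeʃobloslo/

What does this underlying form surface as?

/s/ before /l/ → [l] (total assimilation)

[ʃeʃoblollo]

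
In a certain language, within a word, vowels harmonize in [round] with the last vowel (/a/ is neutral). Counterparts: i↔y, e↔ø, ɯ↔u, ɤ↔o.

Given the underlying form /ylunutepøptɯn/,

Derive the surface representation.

/y/ harmonizes with /ɯ/ ([-round]) → [i]
/u/ harmonizes with /ɯ/ ([-round]) → [ɯ]
/u/ harmonizes with /ɯ/ ([-round]) → [ɯ]
/ø/ harmonizes with /ɯ/ ([-round]) → [e]

[ilɯnɯtepeptɯn]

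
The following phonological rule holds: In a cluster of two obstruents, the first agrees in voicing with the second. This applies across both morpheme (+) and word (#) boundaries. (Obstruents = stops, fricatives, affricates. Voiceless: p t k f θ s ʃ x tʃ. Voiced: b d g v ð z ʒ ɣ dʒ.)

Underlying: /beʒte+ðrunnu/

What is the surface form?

[beʃte+ðrunnu]

/ʒ/ before /t/ (voiceless) → [ʃ]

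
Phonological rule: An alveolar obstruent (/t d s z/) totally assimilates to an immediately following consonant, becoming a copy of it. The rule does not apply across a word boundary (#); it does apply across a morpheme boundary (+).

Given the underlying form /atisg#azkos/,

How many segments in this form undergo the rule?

/s/ before /g/ → [g] (total assimilation)
/z/ before /k/ → [k] (total assimilation)
2 segments change.

2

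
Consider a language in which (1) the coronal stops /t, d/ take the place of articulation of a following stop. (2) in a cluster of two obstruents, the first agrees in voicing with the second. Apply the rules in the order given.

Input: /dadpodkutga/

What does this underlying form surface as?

Rule 1: /d/ before /p/ (labial) → [b]
Rule 1: /d/ before /k/ (velar) → [g]
Rule 1: /t/ before /g/ (velar) → [k]
After rule 1: dabpogkukga
Rule 2: /b/ before /p/ (voiceless) → [p]
Rule 2: /g/ before /k/ (voiceless) → [k]
Rule 2: /k/ before /g/ (voiced) → [g]

[dappokkugga]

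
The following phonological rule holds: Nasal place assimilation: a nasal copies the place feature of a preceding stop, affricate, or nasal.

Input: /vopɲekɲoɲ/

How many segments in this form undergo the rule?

/ɲ/ after /p/ (labial) → [m]
/ɲ/ after /k/ (velar) → [ŋ]
2 segments change.

2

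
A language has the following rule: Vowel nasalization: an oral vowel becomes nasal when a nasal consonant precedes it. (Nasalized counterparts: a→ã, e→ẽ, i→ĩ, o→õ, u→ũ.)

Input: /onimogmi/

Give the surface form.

[onĩmõgmĩ]

/i/ after nasal /n/ → [ĩ]
/o/ after nasal /m/ → [õ]
/i/ after nasal /m/ → [ĩ]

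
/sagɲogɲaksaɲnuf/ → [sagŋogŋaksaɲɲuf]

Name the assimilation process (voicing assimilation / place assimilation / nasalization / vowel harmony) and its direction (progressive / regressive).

place assimilation, progressive

/ɲ/→[ŋ] /ɲ/→[ŋ] /n/→[ɲ].
Each target copies a feature from the preceding segment, so the direction is progressive.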